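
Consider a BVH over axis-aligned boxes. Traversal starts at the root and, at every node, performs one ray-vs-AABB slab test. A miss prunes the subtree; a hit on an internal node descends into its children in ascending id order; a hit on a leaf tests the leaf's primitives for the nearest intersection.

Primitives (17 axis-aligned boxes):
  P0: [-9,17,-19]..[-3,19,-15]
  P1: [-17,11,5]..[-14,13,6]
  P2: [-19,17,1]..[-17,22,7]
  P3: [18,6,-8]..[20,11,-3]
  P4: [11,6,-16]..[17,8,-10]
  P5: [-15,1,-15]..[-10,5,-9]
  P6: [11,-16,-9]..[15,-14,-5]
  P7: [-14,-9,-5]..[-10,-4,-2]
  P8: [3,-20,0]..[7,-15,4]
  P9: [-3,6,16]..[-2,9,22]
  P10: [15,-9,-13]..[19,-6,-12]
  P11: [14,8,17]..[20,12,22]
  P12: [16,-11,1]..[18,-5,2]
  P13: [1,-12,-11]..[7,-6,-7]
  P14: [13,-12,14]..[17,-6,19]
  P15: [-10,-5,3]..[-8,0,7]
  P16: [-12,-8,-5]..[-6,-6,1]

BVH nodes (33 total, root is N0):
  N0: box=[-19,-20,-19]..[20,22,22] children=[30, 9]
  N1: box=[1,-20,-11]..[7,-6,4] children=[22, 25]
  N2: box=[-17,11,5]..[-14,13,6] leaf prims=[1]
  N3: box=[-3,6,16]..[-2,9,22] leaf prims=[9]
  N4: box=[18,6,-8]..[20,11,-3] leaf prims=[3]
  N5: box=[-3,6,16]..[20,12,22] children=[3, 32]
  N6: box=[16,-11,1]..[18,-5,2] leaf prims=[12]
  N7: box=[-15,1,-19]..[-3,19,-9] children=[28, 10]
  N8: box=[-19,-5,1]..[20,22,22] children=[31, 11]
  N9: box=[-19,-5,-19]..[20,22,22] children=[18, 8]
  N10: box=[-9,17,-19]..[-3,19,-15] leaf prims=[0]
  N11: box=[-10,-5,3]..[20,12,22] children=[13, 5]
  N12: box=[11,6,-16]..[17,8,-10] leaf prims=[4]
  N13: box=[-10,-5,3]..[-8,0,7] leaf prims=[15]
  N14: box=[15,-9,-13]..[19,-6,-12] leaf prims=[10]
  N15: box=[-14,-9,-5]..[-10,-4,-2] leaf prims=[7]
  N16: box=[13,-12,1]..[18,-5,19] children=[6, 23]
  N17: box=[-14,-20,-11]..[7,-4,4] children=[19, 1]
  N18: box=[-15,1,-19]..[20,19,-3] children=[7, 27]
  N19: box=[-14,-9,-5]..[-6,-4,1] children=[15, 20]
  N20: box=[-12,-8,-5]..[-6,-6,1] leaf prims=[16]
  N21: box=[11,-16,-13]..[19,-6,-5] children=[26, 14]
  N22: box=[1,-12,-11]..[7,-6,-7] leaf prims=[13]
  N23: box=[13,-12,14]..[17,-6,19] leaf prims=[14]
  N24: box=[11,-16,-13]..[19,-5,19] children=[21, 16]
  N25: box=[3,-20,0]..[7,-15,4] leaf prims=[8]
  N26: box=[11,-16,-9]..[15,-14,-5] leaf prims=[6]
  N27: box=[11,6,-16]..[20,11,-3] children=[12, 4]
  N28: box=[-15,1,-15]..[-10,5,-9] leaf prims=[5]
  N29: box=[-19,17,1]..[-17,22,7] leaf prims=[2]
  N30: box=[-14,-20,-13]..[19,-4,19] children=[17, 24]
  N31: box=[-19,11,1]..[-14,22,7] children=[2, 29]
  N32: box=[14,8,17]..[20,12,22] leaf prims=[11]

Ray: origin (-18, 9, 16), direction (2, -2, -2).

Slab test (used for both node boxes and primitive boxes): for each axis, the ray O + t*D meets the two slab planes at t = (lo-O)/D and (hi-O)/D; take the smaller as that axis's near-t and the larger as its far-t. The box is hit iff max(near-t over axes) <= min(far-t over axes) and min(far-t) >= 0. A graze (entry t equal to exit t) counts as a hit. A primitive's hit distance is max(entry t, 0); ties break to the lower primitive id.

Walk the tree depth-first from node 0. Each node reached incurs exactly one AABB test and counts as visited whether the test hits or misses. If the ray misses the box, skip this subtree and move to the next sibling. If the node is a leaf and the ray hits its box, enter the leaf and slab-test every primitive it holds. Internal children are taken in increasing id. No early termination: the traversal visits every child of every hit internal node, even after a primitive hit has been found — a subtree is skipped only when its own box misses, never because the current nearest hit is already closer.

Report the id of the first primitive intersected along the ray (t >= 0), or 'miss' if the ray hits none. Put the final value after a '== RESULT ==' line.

Traverse from the root:
N0 x:[-1/2,19] y:[-13/2,29/2] z:[-3,35/2] -> hit [-1/2,29/2], descend [9, 30]
  N9 x:[-1/2,19] y:[-13/2,7] z:[-3,35/2] -> hit [-1/2,7], descend [8, 18]
    N8 x:[-1/2,19] y:[-13/2,7] z:[-3,15/2] -> hit [-1/2,7], descend [11, 31]
      N11 x:[4,19] y:[-3/2,7] z:[-3,13/2] -> hit [4,13/2], descend [5, 13]
        N5 x:[15/2,19] y:[-3/2,3/2] z:[-3,0] -> miss, prune
        N13 x:[4,5] y:[9/2,7] z:[9/2,13/2] -> hit [9/2,5] leaf, test {P15@t=9/2}
      N31 x:[-1/2,2] y:[-13/2,-1] z:[9/2,15/2] -> miss, prune
    N18 x:[3/2,19] y:[-5,4] z:[19/2,35/2] -> miss, prune
  N30 x:[2,37/2] y:[13/2,29/2] z:[-3/2,29/2] -> hit [13/2,29/2], descend [17, 24]
    N17 x:[2,25/2] y:[13/2,29/2] z:[6,27/2] -> hit [13/2,25/2], descend [1, 19]
      N1 x:[19/2,25/2] y:[15/2,29/2] z:[6,27/2] -> hit [19/2,25/2], descend [22, 25]
        N22 x:[19/2,25/2] y:[15/2,21/2] z:[23/2,27/2] -> miss, prune
        N25 x:[21/2,25/2] y:[12,29/2] z:[6,8] -> miss, prune
      N19 x:[2,6] y:[13/2,9] z:[15/2,21/2] -> miss, prune
    N24 x:[29/2,37/2] y:[7,25/2] z:[-3/2,29/2] -> miss, prune

Summary -> nodes [0, 9, 8, 11, 5, 13, 31, 18, 30, 17, 1, 22, 25, 19, 24]; box-tests=15; leaf-entries=1; first=P15

== RESULT ==
15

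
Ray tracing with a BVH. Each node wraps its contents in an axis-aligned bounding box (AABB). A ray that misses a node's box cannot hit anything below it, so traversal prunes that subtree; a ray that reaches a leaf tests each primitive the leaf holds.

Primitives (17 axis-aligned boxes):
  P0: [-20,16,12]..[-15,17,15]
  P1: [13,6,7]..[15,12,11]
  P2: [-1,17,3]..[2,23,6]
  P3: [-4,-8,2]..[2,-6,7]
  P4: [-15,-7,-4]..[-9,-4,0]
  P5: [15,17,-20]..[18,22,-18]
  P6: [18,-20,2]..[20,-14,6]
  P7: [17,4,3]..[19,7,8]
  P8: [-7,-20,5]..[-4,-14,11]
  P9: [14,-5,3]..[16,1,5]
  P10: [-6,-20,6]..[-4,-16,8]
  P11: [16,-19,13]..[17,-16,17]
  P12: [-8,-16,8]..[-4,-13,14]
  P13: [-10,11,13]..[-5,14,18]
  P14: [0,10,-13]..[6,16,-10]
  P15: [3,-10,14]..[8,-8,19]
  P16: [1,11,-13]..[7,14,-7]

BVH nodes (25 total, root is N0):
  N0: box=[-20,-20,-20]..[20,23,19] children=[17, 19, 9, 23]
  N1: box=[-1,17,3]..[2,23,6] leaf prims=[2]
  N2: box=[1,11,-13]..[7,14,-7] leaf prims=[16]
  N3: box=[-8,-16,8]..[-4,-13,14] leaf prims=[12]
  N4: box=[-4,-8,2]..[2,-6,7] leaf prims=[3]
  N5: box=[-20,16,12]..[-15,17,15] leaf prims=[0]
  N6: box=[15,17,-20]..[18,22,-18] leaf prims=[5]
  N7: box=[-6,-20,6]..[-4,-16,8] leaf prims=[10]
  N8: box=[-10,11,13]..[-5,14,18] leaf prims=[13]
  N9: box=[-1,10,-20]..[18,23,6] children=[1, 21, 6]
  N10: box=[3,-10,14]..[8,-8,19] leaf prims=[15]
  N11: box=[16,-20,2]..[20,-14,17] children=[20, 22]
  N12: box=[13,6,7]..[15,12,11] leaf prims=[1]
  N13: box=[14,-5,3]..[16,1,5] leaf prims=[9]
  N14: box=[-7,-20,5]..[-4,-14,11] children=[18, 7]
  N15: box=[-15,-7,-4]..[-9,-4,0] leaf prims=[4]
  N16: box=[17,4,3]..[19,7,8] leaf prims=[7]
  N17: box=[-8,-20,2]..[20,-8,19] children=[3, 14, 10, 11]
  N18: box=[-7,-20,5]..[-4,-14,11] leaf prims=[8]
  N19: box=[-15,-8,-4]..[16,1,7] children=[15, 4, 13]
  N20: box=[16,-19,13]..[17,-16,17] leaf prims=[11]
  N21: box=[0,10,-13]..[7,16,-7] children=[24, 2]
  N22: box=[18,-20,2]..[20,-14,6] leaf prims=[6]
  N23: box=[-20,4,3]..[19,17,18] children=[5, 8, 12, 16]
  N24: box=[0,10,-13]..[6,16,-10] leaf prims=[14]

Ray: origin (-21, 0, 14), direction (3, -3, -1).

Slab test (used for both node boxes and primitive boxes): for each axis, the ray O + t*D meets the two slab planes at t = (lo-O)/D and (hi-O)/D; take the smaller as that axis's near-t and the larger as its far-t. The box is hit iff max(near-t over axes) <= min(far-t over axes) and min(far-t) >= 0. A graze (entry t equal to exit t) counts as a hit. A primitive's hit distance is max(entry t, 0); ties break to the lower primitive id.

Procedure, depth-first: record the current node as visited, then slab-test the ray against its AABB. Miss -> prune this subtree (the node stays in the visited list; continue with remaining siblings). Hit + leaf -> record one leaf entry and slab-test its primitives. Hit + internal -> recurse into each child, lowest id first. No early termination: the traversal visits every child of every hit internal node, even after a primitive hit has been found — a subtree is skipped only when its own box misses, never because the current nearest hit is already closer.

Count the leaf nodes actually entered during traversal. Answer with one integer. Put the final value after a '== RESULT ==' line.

Trace the traversal:
N0 x:[1/3,41/3] y:[-23/3,20/3] z:[-5,34] -> hit [1/3,20/3], descend [9, 17, 19, 23]
  N9 x:[20/3,13] y:[-23/3,-10/3] z:[8,34] -> miss, prune
  N17 x:[13/3,41/3] y:[8/3,20/3] z:[-5,12] -> hit [13/3,20/3], descend [3, 10, 11, 14]
    N3 x:[13/3,17/3] y:[13/3,16/3] z:[0,6] -> hit [13/3,16/3] leaf, test {P12@t=13/3}
    N10 x:[8,29/3] y:[8/3,10/3] z:[-5,0] -> miss, prune
    N11 x:[37/3,41/3] y:[14/3,20/3] z:[-3,12] -> miss, prune
    N14 x:[14/3,17/3] y:[14/3,20/3] z:[3,9] -> hit [14/3,17/3], descend [7, 18]
      N7 x:[5,17/3] y:[16/3,20/3] z:[6,8] -> miss, prune
      N18 x:[14/3,17/3] y:[14/3,20/3] z:[3,9] -> hit [14/3,17/3] leaf, test {P8@t=14/3}
  N19 x:[2,37/3] y:[-1/3,8/3] z:[7,18] -> miss, prune
  N23 x:[1/3,40/3] y:[-17/3,-4/3] z:[-4,11] -> miss, prune

11 AABB tests over nodes [0, 9, 17, 3, 10, 11, 14, 7, 18, 19, 23]; 2 leaves entered; closest P12.

== RESULT ==
2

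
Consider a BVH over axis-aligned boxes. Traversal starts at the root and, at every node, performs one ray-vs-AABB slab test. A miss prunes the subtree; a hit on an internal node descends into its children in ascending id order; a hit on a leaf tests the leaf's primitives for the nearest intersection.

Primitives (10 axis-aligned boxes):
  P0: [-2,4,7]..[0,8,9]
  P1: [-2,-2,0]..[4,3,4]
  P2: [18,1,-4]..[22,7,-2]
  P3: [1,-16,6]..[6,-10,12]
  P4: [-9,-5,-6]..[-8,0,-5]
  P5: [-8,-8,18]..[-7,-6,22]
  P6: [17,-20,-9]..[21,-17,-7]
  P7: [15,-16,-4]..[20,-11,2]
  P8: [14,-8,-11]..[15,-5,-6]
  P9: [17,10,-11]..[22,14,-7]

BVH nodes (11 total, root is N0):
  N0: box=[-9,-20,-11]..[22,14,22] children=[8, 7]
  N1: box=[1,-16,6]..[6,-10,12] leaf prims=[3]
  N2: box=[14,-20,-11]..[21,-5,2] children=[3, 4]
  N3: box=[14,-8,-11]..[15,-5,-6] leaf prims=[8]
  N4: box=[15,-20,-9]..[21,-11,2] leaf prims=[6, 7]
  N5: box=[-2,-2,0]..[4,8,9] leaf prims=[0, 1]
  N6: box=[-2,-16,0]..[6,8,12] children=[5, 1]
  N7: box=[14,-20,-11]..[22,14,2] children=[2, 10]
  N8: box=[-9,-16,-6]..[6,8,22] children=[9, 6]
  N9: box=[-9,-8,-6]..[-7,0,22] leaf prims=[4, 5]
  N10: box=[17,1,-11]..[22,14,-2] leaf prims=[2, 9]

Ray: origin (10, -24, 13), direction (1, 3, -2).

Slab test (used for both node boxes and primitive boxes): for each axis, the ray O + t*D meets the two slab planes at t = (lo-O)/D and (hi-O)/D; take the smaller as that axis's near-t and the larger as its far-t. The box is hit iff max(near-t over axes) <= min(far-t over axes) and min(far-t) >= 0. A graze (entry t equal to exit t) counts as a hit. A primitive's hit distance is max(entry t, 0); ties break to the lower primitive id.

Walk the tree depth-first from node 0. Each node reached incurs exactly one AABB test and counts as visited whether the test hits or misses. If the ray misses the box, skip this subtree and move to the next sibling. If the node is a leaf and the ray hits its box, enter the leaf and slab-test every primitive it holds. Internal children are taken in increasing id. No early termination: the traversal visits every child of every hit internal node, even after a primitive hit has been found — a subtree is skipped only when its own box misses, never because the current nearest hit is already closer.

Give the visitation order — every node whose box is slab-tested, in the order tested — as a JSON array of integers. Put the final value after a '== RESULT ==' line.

Traverse from the root:
N0 x:[-19,12] y:[4/3,38/3] z:[-9/2,12] -> hit [4/3,12], descend [7, 8]
  N7 x:[4,12] y:[4/3,38/3] z:[11/2,12] -> hit [11/2,12], descend [2, 10]
    N2 x:[4,11] y:[4/3,19/3] z:[11/2,12] -> hit [11/2,19/3], descend [3, 4]
      N3 x:[4,5] y:[16/3,19/3] z:[19/2,12] -> miss, prune
      N4 x:[5,11] y:[4/3,13/3] z:[11/2,11] -> miss, prune
    N10 x:[7,12] y:[25/3,38/3] z:[15/2,12] -> hit [25/3,12] leaf, test {P2@t=25/3, P9@t=34/3}
  N8 x:[-19,-4] y:[8/3,32/3] z:[-9/2,19/2] -> miss, prune

order=[0, 7, 2, 3, 4, 10, 8]  |boxes|=7  |leaves|=1  hit=P2

== RESULT ==
[0, 7, 2, 3, 4, 10, 8]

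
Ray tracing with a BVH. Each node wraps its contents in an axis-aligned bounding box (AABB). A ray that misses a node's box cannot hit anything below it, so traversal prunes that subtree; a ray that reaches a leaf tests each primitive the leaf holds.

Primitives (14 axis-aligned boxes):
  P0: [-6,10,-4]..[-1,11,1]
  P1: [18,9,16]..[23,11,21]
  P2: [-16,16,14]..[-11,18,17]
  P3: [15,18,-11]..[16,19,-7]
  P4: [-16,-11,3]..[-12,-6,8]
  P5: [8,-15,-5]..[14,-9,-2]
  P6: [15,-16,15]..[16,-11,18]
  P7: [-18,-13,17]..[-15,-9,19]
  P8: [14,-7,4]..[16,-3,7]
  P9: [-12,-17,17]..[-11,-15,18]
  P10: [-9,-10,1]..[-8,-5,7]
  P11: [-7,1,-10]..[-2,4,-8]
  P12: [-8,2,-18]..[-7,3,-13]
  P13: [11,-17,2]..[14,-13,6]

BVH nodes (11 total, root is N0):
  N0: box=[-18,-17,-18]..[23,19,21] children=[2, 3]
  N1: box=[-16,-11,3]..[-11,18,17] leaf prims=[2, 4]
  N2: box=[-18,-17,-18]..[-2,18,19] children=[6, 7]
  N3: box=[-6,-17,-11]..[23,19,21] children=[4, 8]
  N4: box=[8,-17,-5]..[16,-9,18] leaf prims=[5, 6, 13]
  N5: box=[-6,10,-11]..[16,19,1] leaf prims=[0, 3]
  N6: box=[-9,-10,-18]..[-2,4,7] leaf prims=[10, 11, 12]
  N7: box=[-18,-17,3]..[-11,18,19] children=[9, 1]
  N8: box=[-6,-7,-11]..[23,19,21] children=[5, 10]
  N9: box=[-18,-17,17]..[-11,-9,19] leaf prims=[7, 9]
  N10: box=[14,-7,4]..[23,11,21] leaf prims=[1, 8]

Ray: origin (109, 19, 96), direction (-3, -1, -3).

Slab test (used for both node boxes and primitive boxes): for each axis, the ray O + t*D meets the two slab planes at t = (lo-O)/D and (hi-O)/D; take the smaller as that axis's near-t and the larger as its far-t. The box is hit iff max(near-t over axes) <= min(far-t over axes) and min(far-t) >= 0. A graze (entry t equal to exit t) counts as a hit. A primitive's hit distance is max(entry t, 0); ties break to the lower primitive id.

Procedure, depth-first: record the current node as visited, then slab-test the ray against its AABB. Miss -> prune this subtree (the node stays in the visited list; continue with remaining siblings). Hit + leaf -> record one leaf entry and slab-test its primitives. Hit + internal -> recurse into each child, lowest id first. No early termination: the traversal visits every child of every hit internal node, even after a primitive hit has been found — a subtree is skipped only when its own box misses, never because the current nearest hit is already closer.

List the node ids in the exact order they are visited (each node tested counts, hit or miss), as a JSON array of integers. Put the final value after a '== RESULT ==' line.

Traverse from the root:
N0 x:[86/3,127/3] y:[0,36] z:[25,38] -> hit [86/3,36], descend [2, 3]
  N2 x:[37,127/3] y:[1,36] z:[77/3,38] -> miss, prune
  N3 x:[86/3,115/3] y:[0,36] z:[25,107/3] -> hit [86/3,107/3], descend [4, 8]
    N4 x:[31,101/3] y:[28,36] z:[26,101/3] -> hit [31,101/3] leaf, test {P5@t=98/3, P6(miss), P13(miss)}
    N8 x:[86/3,115/3] y:[0,26] z:[25,107/3] -> miss, prune

5 AABB tests over nodes [0, 2, 3, 4, 8]; 1 leaf entered; closest P5.

== RESULT ==
[0, 2, 3, 4, 8]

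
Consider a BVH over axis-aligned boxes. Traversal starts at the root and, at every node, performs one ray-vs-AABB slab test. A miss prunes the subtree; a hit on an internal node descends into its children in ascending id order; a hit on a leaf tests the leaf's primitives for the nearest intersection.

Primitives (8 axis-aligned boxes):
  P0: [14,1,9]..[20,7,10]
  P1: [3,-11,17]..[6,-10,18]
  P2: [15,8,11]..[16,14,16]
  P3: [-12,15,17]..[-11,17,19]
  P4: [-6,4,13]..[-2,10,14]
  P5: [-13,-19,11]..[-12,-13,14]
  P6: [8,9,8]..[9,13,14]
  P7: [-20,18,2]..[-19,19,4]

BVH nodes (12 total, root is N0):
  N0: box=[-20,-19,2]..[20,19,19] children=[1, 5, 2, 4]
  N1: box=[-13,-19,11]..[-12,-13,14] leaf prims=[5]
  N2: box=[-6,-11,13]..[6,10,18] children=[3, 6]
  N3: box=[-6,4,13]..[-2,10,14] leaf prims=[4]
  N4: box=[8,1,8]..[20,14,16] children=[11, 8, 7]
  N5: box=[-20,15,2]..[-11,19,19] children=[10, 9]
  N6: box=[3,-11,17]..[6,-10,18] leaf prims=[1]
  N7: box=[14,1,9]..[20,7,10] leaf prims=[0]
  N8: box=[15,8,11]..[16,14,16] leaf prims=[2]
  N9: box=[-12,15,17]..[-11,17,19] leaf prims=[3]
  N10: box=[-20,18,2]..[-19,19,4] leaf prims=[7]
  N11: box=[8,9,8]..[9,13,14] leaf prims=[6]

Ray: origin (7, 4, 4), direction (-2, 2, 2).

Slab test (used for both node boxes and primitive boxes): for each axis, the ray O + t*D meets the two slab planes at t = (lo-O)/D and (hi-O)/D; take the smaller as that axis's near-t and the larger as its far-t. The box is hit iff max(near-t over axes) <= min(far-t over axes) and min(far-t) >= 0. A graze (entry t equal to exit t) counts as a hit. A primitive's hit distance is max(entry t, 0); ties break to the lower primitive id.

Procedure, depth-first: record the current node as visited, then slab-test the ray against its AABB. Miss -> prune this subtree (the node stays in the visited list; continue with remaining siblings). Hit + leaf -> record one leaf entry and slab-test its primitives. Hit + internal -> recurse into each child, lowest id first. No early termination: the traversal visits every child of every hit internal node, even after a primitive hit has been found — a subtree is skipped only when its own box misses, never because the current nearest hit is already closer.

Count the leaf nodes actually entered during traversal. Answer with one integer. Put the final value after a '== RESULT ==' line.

Traverse from the root:
N0 x:[-13/2,27/2] y:[-23/2,15/2] z:[-1,15/2] -> hit [-1,15/2], descend [1, 2, 4, 5]
  N1 x:[19/2,10] y:[-23/2,-17/2] z:[7/2,5] -> miss, prune
  N2 x:[1/2,13/2] y:[-15/2,3] z:[9/2,7] -> miss, prune
  N4 x:[-13/2,-1/2] y:[-3/2,5] z:[2,6] -> miss, prune
  N5 x:[9,27/2] y:[11/2,15/2] z:[-1,15/2] -> miss, prune

order=[0, 1, 2, 4, 5]  |boxes|=5  |leaves|=0  hit=miss

== RESULT ==
0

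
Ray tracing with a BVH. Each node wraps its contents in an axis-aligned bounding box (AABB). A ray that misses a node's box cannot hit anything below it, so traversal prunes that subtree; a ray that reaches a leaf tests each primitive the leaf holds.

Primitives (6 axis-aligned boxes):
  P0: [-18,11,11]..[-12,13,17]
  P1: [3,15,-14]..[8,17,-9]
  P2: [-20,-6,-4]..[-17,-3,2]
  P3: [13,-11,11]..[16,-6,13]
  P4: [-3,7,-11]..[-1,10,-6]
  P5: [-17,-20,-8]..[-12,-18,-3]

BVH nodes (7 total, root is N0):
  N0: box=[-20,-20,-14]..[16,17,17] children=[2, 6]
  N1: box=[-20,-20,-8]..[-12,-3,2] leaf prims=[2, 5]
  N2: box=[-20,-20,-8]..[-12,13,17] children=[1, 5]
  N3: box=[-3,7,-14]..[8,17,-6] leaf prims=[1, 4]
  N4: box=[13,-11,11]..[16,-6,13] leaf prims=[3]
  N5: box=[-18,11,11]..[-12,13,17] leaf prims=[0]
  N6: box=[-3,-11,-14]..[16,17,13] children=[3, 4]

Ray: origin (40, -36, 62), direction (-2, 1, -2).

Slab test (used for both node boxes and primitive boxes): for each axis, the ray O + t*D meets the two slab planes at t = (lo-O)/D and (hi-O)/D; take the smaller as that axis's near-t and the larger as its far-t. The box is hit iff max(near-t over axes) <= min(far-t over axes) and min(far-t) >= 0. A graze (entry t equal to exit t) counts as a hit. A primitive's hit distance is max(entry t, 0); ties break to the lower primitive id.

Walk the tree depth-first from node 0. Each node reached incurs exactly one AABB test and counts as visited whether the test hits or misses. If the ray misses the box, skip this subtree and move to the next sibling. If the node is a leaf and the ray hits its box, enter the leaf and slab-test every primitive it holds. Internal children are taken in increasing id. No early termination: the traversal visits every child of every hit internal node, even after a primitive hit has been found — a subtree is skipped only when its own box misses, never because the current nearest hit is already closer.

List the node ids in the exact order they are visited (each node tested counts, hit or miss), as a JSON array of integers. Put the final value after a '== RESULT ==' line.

Traverse from the root:
N0 x:[12,30] y:[16,53] z:[45/2,38] -> hit [45/2,30], descend [2, 6]
  N2 x:[26,30] y:[16,49] z:[45/2,35] -> hit [26,30], descend [1, 5]
    N1 x:[26,30] y:[16,33] z:[30,35] -> hit [30,30] leaf, test {P2@t=30, P5(miss)}
    N5 x:[26,29] y:[47,49] z:[45/2,51/2] -> miss, prune
  N6 x:[12,43/2] y:[25,53] z:[49/2,38] -> miss, prune

order=[0, 2, 1, 5, 6]  |boxes|=5  |leaves|=1  hit=P2

== RESULT ==
[0, 2, 1, 5, 6]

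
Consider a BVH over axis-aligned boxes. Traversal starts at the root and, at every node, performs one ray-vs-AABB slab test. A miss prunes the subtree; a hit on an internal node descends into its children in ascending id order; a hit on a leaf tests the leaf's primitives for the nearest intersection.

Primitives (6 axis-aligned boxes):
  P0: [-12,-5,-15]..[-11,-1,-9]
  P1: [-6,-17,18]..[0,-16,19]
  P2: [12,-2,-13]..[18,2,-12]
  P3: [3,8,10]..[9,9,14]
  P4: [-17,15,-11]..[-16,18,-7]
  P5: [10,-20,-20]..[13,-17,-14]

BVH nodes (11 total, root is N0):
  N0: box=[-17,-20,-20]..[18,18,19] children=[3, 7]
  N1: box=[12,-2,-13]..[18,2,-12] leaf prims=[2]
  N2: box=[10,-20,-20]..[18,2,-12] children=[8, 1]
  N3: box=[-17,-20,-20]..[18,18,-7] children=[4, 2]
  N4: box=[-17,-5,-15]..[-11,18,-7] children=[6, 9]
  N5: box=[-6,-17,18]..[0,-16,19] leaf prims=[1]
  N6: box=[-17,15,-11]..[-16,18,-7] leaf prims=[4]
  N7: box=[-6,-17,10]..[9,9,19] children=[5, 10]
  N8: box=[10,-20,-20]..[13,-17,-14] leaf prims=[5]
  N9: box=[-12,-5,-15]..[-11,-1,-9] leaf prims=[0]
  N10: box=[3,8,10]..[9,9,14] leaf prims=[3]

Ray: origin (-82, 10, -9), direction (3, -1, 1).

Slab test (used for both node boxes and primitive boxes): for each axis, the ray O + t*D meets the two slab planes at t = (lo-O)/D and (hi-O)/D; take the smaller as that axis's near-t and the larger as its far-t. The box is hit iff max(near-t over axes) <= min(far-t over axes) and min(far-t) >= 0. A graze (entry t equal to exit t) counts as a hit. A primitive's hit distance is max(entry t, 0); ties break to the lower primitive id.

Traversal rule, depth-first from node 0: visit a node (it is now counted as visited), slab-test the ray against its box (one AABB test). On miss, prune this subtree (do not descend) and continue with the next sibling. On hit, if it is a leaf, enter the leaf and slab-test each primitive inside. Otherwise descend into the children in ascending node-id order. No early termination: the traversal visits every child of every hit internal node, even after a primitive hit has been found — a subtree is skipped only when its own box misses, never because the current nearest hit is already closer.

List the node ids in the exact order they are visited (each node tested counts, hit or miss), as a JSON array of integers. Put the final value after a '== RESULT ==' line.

Trace the traversal:
N0 x:[65/3,100/3] y:[-8,30] z:[-11,28] -> hit [65/3,28], descend [3, 7]
  N3 x:[65/3,100/3] y:[-8,30] z:[-11,2] -> miss, prune
  N7 x:[76/3,91/3] y:[1,27] z:[19,28] -> hit [76/3,27], descend [5, 10]
    N5 x:[76/3,82/3] y:[26,27] z:[27,28] -> hit [27,27] leaf, test {P1@t=27}
    N10 x:[85/3,91/3] y:[1,2] z:[19,23] -> miss, prune

Summary -> nodes [0, 3, 7, 5, 10]; box-tests=5; leaf-entries=1; first=P1

== RESULT ==
[0, 3, 7, 5, 10]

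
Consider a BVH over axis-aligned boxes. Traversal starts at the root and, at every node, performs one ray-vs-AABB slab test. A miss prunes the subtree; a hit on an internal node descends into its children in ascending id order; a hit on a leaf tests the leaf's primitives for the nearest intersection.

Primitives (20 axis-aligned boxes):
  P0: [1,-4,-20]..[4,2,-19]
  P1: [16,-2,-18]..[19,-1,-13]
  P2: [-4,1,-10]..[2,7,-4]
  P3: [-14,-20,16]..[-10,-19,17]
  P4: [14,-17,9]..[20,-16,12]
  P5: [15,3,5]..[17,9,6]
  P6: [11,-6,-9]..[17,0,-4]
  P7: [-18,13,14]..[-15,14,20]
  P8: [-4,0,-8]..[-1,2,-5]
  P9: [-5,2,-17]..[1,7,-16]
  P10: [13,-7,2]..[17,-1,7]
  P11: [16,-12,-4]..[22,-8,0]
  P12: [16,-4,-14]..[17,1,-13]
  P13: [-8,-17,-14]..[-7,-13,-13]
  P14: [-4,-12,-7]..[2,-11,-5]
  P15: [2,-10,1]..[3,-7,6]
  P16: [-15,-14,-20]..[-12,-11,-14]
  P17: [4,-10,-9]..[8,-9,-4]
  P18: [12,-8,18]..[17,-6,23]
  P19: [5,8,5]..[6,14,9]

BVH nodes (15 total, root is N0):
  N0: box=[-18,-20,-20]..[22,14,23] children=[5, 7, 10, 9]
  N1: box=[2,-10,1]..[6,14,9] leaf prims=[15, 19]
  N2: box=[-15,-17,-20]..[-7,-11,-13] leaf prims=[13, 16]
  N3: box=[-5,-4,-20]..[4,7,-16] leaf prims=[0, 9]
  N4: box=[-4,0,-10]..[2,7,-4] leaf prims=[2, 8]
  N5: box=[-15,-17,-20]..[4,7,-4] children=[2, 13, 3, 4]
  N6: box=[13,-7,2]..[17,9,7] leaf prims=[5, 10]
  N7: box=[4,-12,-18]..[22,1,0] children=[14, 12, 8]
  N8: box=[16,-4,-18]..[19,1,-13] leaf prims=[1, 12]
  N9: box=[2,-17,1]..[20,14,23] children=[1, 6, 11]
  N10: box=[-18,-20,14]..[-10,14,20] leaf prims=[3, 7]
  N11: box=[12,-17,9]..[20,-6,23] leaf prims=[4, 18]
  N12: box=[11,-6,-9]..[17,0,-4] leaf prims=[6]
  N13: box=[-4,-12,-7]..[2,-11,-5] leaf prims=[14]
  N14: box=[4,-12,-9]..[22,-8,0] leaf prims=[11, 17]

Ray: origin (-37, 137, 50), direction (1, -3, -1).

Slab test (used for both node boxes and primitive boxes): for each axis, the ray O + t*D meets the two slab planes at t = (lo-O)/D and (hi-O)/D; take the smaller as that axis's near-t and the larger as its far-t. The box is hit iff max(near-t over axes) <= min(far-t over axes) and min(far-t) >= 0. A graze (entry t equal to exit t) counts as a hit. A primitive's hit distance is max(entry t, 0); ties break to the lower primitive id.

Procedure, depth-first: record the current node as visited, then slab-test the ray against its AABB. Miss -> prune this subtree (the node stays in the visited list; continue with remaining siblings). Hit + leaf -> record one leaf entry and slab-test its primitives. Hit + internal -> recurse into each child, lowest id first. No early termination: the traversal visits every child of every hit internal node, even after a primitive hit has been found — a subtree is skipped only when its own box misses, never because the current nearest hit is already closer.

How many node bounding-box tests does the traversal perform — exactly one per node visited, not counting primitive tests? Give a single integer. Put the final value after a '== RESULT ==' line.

Walk:
N0 x:[19,59] y:[41,157/3] z:[27,70] -> hit [41,157/3], descend [5, 7, 9, 10]
  N5 x:[22,41] y:[130/3,154/3] z:[54,70] -> miss, prune
  N7 x:[41,59] y:[136/3,149/3] z:[50,68] -> miss, prune
  N9 x:[39,57] y:[41,154/3] z:[27,49] -> hit [41,49], descend [1, 6, 11]
    N1 x:[39,43] y:[41,49] z:[41,49] -> hit [41,43] leaf, test {P15(miss), P19@t=42}
    N6 x:[50,54] y:[128/3,48] z:[43,48] -> miss, prune
    N11 x:[49,57] y:[143/3,154/3] z:[27,41] -> miss, prune
  N10 x:[19,27] y:[41,157/3] z:[30,36] -> miss, prune

order=[0, 5, 7, 9, 1, 6, 11, 10]  |boxes|=8  |leaves|=1  hit=P19

== RESULT ==
8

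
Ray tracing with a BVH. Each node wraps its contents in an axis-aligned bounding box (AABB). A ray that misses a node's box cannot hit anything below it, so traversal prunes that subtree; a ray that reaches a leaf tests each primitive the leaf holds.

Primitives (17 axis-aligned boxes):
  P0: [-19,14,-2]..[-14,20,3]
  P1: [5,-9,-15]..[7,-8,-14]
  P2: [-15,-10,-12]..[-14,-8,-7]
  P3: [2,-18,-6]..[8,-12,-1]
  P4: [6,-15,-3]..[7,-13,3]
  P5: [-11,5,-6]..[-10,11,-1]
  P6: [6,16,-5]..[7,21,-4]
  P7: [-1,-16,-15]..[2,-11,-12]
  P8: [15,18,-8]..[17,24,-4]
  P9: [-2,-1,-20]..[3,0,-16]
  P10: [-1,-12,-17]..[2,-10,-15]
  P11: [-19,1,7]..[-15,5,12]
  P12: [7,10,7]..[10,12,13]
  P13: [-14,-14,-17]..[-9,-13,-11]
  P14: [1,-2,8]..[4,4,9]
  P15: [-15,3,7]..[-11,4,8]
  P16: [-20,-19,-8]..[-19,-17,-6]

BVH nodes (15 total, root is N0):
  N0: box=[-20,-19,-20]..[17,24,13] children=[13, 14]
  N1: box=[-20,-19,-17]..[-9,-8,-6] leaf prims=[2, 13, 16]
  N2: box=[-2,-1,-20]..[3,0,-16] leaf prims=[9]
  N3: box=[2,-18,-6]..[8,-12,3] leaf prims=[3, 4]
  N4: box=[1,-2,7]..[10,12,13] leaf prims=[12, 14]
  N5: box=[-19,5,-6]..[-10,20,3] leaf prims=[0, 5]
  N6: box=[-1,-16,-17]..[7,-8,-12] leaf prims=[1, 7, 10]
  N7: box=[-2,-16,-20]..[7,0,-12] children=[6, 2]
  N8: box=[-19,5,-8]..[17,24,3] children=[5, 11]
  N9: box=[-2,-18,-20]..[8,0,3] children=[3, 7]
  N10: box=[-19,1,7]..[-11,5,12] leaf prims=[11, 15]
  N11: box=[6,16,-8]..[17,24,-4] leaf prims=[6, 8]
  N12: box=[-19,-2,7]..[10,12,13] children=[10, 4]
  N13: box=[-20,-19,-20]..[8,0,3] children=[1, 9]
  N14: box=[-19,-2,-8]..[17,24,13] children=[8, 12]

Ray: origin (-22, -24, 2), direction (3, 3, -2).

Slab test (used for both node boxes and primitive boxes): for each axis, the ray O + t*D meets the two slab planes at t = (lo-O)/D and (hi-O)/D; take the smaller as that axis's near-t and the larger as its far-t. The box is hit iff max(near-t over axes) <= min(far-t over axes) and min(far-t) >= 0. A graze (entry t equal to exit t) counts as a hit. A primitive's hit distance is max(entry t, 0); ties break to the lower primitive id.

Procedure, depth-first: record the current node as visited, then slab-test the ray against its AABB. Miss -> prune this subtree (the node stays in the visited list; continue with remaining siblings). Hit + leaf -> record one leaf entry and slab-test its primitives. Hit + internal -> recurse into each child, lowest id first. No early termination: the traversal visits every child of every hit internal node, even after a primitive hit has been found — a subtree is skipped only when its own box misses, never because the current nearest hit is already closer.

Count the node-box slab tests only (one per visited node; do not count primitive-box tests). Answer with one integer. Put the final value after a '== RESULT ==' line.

Walk:
N0 x:[2/3,13] y:[5/3,16] z:[-11/2,11] -> hit [5/3,11], descend [13, 14]
  N13 x:[2/3,10] y:[5/3,8] z:[-1/2,11] -> hit [5/3,8], descend [1, 9]
    N1 x:[2/3,13/3] y:[5/3,16/3] z:[4,19/2] -> hit [4,13/3] leaf, test {P2(miss), P13(miss), P16(miss)}
    N9 x:[20/3,10] y:[2,8] z:[-1/2,11] -> hit [20/3,8], descend [3, 7]
      N3 x:[8,10] y:[2,4] z:[-1/2,4] -> miss, prune
      N7 x:[20/3,29/3] y:[8/3,8] z:[7,11] -> hit [7,8], descend [2, 6]
        N2 x:[20/3,25/3] y:[23/3,8] z:[9,11] -> miss, prune
        N6 x:[7,29/3] y:[8/3,16/3] z:[7,19/2] -> miss, prune
  N14 x:[1,13] y:[22/3,16] z:[-11/2,5] -> miss, prune

order=[0, 13, 1, 9, 3, 7, 2, 6, 14]  |boxes|=9  |leaves|=1  hit=miss

== RESULT ==
9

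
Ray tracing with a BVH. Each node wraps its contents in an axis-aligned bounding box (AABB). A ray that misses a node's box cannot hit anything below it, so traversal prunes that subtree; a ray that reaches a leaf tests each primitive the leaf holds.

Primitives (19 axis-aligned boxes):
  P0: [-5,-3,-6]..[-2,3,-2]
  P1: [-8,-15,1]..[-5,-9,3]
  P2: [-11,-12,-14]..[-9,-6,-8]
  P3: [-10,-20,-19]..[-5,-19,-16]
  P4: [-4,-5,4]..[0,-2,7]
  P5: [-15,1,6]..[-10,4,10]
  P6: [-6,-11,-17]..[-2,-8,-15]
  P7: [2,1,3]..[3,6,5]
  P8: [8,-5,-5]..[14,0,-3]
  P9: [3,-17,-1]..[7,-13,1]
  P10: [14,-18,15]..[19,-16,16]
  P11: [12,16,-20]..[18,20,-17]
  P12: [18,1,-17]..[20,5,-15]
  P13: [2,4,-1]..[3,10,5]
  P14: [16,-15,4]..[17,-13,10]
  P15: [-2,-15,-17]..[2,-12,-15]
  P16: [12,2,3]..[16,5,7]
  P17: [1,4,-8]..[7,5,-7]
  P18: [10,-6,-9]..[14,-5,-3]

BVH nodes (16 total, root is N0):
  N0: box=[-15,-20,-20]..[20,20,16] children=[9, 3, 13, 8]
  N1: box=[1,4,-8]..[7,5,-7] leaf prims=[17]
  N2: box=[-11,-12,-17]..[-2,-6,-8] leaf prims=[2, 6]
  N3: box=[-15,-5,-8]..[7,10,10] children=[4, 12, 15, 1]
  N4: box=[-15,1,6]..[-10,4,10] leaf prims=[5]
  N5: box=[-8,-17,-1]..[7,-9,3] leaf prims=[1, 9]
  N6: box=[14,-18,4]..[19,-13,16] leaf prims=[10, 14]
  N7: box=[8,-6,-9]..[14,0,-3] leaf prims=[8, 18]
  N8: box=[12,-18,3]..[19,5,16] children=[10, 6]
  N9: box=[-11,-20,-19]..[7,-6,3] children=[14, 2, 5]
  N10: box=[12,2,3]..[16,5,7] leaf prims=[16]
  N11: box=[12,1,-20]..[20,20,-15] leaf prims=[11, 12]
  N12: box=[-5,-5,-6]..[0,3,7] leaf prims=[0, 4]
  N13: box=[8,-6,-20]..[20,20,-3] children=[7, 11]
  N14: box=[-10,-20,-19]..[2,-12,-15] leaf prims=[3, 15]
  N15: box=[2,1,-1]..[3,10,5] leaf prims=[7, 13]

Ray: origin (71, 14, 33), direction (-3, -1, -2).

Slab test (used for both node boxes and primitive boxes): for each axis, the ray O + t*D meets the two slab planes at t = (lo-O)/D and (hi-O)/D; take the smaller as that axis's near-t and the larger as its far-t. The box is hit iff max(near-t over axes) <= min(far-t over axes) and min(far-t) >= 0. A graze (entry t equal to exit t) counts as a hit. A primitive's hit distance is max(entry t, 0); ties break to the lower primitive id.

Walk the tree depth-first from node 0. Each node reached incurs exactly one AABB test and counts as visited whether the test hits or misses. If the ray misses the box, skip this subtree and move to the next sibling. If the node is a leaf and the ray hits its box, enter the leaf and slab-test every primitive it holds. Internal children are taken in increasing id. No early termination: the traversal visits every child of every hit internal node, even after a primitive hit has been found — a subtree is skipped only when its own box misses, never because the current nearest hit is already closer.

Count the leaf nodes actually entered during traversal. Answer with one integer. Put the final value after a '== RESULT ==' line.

Trace the traversal:
N0 x:[17,86/3] y:[-6,34] z:[17/2,53/2] -> hit [17,53/2], descend [3, 8, 9, 13]
  N3 x:[64/3,86/3] y:[4,19] z:[23/2,41/2] -> miss, prune
  N8 x:[52/3,59/3] y:[9,32] z:[17/2,15] -> miss, prune
  N9 x:[64/3,82/3] y:[20,34] z:[15,26] -> hit [64/3,26], descend [2, 5, 14]
    N2 x:[73/3,82/3] y:[20,26] z:[41/2,25] -> hit [73/3,25] leaf, test {P2(miss), P6@t=73/3}
    N5 x:[64/3,79/3] y:[23,31] z:[15,17] -> miss, prune
    N14 x:[23,27] y:[26,34] z:[24,26] -> hit [26,26] leaf, test {P3(miss), P15(miss)}
  N13 x:[17,21] y:[-6,20] z:[18,53/2] -> hit [18,20], descend [7, 11]
    N7 x:[19,21] y:[14,20] z:[18,21] -> hit [19,20] leaf, test {P8@t=19, P18@t=19}
    N11 x:[17,59/3] y:[-6,13] z:[24,53/2] -> miss, prune

Visited [0, 3, 8, 9, 2, 5, 14, 13, 7, 11]. Tests: 10 box, 3 leaf. Nearest: P8.

== RESULT ==
3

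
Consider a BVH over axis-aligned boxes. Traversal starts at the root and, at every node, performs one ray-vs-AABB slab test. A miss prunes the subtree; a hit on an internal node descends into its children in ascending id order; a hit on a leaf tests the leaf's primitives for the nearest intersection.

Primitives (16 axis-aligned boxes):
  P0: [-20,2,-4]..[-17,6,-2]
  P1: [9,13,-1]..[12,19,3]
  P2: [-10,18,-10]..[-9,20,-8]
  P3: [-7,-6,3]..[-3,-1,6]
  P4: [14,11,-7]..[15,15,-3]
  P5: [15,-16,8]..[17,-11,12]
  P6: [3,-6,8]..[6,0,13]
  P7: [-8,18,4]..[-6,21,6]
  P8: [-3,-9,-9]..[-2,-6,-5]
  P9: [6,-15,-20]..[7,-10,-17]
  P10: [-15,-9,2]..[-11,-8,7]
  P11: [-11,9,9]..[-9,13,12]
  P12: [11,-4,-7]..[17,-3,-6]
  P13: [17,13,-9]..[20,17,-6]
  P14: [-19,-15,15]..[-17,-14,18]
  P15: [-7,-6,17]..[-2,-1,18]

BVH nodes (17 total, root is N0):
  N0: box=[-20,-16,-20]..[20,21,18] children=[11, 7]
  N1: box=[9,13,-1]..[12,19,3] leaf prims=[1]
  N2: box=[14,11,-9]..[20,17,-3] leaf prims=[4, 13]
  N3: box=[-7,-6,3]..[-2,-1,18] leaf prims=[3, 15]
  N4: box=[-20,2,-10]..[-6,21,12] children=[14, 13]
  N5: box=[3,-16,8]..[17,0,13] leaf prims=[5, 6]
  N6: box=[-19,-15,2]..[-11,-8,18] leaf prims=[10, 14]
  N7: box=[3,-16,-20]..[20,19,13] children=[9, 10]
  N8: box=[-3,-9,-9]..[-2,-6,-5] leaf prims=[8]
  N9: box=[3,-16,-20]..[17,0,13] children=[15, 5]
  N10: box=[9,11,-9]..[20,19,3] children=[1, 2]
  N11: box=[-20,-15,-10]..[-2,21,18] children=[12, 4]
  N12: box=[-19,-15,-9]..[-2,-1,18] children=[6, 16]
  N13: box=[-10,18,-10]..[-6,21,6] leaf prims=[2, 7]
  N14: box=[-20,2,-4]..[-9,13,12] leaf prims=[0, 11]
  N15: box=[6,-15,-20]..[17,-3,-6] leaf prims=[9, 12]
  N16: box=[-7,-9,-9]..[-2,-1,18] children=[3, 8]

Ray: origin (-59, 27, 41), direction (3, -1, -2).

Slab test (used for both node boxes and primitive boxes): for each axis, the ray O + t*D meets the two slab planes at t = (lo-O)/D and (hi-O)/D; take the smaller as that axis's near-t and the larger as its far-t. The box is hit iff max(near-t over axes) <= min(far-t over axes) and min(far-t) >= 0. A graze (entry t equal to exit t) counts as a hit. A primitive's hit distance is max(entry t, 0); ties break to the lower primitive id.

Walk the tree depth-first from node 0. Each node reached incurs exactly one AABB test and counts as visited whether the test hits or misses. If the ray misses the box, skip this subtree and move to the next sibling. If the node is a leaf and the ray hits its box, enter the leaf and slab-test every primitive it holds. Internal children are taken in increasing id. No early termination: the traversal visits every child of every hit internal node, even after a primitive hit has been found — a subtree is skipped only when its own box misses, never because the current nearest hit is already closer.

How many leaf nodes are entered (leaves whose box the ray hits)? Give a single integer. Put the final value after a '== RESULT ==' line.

Traverse from the root:
N0 x:[13,79/3] y:[6,43] z:[23/2,61/2] -> hit [13,79/3], descend [7, 11]
  N7 x:[62/3,79/3] y:[8,43] z:[14,61/2] -> hit [62/3,79/3], descend [9, 10]
    N9 x:[62/3,76/3] y:[27,43] z:[14,61/2] -> miss, prune
    N10 x:[68/3,79/3] y:[8,16] z:[19,25] -> miss, prune
  N11 x:[13,19] y:[6,42] z:[23/2,51/2] -> hit [13,19], descend [4, 12]
    N4 x:[13,53/3] y:[6,25] z:[29/2,51/2] -> hit [29/2,53/3], descend [13, 14]
      N13 x:[49/3,53/3] y:[6,9] z:[35/2,51/2] -> miss, prune
      N14 x:[13,50/3] y:[14,25] z:[29/2,45/2] -> hit [29/2,50/3] leaf, test {P0(miss), P11@t=16}
    N12 x:[40/3,19] y:[28,42] z:[23/2,25] -> miss, prune

Summary -> nodes [0, 7, 9, 10, 11, 4, 13, 14, 12]; box-tests=9; leaf-entries=1; first=P11

== RESULT ==
1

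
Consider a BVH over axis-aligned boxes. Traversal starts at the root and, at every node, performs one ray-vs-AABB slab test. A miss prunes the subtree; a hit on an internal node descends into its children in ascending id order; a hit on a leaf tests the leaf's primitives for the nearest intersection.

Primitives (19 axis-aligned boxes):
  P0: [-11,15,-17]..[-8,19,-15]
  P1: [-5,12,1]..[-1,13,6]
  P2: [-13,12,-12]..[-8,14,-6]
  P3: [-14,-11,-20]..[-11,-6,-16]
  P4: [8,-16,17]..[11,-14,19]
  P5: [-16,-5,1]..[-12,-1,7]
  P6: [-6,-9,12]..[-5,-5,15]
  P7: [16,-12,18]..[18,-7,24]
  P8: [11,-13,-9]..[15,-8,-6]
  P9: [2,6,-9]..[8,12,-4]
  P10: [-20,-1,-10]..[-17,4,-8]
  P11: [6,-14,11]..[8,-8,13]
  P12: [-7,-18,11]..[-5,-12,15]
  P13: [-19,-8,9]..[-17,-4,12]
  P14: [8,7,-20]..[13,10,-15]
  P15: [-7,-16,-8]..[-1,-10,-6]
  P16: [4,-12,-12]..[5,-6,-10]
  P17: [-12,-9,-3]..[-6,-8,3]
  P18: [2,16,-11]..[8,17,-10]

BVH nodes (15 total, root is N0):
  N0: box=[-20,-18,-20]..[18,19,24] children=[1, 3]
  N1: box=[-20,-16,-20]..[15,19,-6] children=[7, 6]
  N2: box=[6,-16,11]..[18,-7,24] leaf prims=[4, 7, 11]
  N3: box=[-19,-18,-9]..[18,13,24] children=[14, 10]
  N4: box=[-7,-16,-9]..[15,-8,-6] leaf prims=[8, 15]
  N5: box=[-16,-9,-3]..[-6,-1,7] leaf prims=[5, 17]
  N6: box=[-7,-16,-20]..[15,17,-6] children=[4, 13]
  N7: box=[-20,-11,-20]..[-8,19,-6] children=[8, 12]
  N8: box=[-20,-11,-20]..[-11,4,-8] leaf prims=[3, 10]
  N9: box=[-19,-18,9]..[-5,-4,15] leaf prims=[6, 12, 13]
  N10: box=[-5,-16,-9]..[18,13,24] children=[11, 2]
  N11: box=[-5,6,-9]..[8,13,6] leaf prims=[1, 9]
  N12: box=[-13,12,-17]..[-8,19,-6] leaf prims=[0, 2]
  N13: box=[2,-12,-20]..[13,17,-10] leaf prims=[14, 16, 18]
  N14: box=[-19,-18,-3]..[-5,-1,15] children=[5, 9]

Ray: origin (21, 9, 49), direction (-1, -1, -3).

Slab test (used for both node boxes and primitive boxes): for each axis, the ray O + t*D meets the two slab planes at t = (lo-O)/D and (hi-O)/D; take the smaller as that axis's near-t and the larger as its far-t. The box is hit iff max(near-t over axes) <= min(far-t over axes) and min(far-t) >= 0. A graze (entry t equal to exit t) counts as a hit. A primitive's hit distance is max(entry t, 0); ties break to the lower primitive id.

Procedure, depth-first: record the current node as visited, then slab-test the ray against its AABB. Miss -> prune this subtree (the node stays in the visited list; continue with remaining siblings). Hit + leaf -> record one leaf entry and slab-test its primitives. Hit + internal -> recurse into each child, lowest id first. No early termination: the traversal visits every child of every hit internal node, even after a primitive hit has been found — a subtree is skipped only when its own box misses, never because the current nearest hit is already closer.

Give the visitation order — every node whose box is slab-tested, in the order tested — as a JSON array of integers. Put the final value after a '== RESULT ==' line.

Traverse from the root:
N0 x:[3,41] y:[-10,27] z:[25/3,23] -> hit [25/3,23], descend [1, 3]
  N1 x:[6,41] y:[-10,25] z:[55/3,23] -> hit [55/3,23], descend [6, 7]
    N6 x:[6,28] y:[-8,25] z:[55/3,23] -> hit [55/3,23], descend [4, 13]
      N4 x:[6,28] y:[17,25] z:[55/3,58/3] -> hit [55/3,58/3] leaf, test {P8(miss), P15(miss)}
      N13 x:[8,19] y:[-8,21] z:[59/3,23] -> miss, prune
    N7 x:[29,41] y:[-10,20] z:[55/3,23] -> miss, prune
  N3 x:[3,40] y:[-4,27] z:[25/3,58/3] -> hit [25/3,58/3], descend [10, 14]
    N10 x:[3,26] y:[-4,25] z:[25/3,58/3] -> hit [25/3,58/3], descend [2, 11]
      N2 x:[3,15] y:[16,25] z:[25/3,38/3] -> miss, prune
      N11 x:[13,26] y:[-4,3] z:[43/3,58/3] -> miss, prune
    N14 x:[26,40] y:[10,27] z:[34/3,52/3] -> miss, prune

11 AABB tests over nodes [0, 1, 6, 4, 13, 7, 3, 10, 2, 11, 14]; 1 leaf entered; closest miss.

== RESULT ==
[0, 1, 6, 4, 13, 7, 3, 10, 2, 11, 14]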